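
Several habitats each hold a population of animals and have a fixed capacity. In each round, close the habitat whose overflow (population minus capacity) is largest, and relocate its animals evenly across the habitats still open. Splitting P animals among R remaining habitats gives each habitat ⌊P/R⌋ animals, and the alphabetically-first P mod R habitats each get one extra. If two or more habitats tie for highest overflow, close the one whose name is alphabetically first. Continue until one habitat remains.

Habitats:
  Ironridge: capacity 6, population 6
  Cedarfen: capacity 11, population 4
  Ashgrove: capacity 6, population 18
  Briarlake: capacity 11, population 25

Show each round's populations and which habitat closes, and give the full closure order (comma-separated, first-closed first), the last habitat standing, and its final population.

Closure order: Briarlake, Ashgrove, Ironridge
Last habitat: Cedarfen with 53 animals

Round 1: Ashgrove=18 Briarlake=25 Cedarfen=4 Ironridge=6 → close Briarlake (overflow 14)
  25÷3 = 8 each, +1 to first 1
Round 2: Ashgrove=27 Cedarfen=12 Ironridge=14 → close Ashgrove (overflow 21)
  27÷2 = 13 each, +1 to first 1
Round 3: Cedarfen=26 Ironridge=27 → close Ironridge (overflow 21)
  27÷1 = 27 each, +1 to first 0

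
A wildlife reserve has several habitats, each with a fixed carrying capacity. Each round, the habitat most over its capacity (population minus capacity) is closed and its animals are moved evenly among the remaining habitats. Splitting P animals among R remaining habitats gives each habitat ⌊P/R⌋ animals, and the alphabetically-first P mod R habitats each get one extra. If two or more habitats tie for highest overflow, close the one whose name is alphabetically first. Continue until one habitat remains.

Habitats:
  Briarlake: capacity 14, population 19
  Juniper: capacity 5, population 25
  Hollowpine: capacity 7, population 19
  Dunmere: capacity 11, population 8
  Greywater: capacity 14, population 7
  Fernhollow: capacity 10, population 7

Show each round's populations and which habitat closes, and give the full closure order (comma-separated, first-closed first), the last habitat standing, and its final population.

Round 1: Briarlake=19 Dunmere=8 Fernhollow=7 Greywater=7 Hollowpine=19 Juniper=25 → close Juniper (overflow 20)
  25÷5 = 5 each, +1 to first 0
Round 2: Briarlake=24 Dunmere=13 Fernhollow=12 Greywater=12 Hollowpine=24 → close Hollowpine (overflow 17)
  24÷4 = 6 each, +1 to first 0
Round 3: Briarlake=30 Dunmere=19 Fernhollow=18 Greywater=18 → close Briarlake (overflow 16)
  30÷3 = 10 each, +1 to first 0
Round 4: Dunmere=29 Fernhollow=28 Greywater=28 → close Dunmere (overflow 18)
  29÷2 = 14 each, +1 to first 1
Round 5: Fernhollow=43 Greywater=42 → close Fernhollow (overflow 33)
  43÷1 = 43 each, +1 to first 0

Closure order: Juniper, Hollowpine, Briarlake, Dunmere, Fernhollow
Last habitat: Greywater with 85 animals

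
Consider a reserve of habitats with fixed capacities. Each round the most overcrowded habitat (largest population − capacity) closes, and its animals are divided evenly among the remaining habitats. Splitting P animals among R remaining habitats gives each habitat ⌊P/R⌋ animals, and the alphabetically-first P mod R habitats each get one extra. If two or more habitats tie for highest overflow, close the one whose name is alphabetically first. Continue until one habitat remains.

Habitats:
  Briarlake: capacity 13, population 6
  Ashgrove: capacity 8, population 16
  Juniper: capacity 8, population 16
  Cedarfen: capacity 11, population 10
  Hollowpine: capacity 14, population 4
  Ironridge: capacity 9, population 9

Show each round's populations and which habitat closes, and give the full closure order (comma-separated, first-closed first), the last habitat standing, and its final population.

Closure order: Ashgrove, Juniper, Cedarfen, Ironridge, Briarlake
Last habitat: Hollowpine with 61 animals

Round 1: Ashgrove=16 Briarlake=6 Cedarfen=10 Hollowpine=4 Ironridge=9 Juniper=16 → close Ashgrove (overflow 8)
  16÷5 = 3 each, +1 to first 1
Round 2: Briarlake=10 Cedarfen=13 Hollowpine=7 Ironridge=12 Juniper=19 → close Juniper (overflow 11)
  19÷4 = 4 each, +1 to first 3
Round 3: Briarlake=15 Cedarfen=18 Hollowpine=12 Ironridge=16 → close Cedarfen (overflow 7)
  18÷3 = 6 each, +1 to first 0
Round 4: Briarlake=21 Hollowpine=18 Ironridge=22 → close Ironridge (overflow 13)
  22÷2 = 11 each, +1 to first 0
Round 5: Briarlake=32 Hollowpine=29 → close Briarlake (overflow 19)
  32÷1 = 32 each, +1 to first 0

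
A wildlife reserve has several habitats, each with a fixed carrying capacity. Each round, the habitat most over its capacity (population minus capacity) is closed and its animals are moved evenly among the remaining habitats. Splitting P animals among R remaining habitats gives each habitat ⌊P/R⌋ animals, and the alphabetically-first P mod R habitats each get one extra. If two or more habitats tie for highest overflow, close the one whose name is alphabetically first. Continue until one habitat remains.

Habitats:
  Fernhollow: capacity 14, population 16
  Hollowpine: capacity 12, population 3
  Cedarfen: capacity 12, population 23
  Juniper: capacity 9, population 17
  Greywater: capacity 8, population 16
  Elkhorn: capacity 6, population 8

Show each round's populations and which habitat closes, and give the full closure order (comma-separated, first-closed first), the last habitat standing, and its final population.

Closure order: Cedarfen, Greywater, Juniper, Elkhorn, Fernhollow
Last habitat: Hollowpine with 83 animals

Round 1: Cedarfen=23 Elkhorn=8 Fernhollow=16 Greywater=16 Hollowpine=3 Juniper=17 → close Cedarfen (overflow 11)
  23÷5 = 4 each, +1 to first 3
Round 2: Elkhorn=13 Fernhollow=21 Greywater=21 Hollowpine=7 Juniper=21 → close Greywater (overflow 13)
  21÷4 = 5 each, +1 to first 1
Round 3: Elkhorn=19 Fernhollow=26 Hollowpine=12 Juniper=26 → close Juniper (overflow 17)
  26÷3 = 8 each, +1 to first 2
Round 4: Elkhorn=28 Fernhollow=35 Hollowpine=20 → close Elkhorn (overflow 22)
  28÷2 = 14 each, +1 to first 0
Round 5: Fernhollow=49 Hollowpine=34 → close Fernhollow (overflow 35)
  49÷1 = 49 each, +1 to first 0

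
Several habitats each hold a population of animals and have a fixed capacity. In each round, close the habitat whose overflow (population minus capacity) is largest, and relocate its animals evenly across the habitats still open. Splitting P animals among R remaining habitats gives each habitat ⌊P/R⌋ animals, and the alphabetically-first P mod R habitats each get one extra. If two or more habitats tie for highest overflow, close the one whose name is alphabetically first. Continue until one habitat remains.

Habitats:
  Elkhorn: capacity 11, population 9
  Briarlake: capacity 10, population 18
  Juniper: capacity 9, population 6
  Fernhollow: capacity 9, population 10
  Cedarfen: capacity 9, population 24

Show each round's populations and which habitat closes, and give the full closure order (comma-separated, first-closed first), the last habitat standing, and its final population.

Round 1: Briarlake=18 Cedarfen=24 Elkhorn=9 Fernhollow=10 Juniper=6 → close Cedarfen (overflow 15)
  24÷4 = 6 each, +1 to first 0
Round 2: Briarlake=24 Elkhorn=15 Fernhollow=16 Juniper=12 → close Briarlake (overflow 14)
  24÷3 = 8 each, +1 to first 0
Round 3: Elkhorn=23 Fernhollow=24 Juniper=20 → close Fernhollow (overflow 15)
  24÷2 = 12 each, +1 to first 0
Round 4: Elkhorn=35 Juniper=32 → close Elkhorn (overflow 24)
  35÷1 = 35 each, +1 to first 0

Closure order: Cedarfen, Briarlake, Fernhollow, Elkhorn
Last habitat: Juniper with 67 animals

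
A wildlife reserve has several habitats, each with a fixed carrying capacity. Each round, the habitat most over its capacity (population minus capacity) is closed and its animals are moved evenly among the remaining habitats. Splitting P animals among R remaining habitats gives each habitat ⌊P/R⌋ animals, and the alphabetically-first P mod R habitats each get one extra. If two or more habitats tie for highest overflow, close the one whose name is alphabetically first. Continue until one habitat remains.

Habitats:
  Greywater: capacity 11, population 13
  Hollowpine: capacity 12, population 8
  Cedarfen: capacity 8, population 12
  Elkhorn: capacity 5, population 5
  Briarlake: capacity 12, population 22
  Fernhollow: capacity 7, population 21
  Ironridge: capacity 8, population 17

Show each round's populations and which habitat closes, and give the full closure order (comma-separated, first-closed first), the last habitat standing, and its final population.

Closure order: Fernhollow, Briarlake, Ironridge, Cedarfen, Greywater, Elkhorn
Last habitat: Hollowpine with 98 animals

Round 1: Briarlake=22 Cedarfen=12 Elkhorn=5 Fernhollow=21 Greywater=13 Hollowpine=8 Ironridge=17 → close Fernhollow (overflow 14)
  21÷6 = 3 each, +1 to first 3
Round 2: Briarlake=26 Cedarfen=16 Elkhorn=9 Greywater=16 Hollowpine=11 Ironridge=20 → close Briarlake (overflow 14)
  26÷5 = 5 each, +1 to first 1
Round 3: Cedarfen=22 Elkhorn=14 Greywater=21 Hollowpine=16 Ironridge=25 → close Ironridge (overflow 17)
  25÷4 = 6 each, +1 to first 1
Round 4: Cedarfen=29 Elkhorn=20 Greywater=27 Hollowpine=22 → close Cedarfen (overflow 21)
  29÷3 = 9 each, +1 to first 2
Round 5: Elkhorn=30 Greywater=37 Hollowpine=31 → close Greywater (overflow 26)
  37÷2 = 18 each, +1 to first 1
Round 6: Elkhorn=49 Hollowpine=49 → close Elkhorn (overflow 44)
  49÷1 = 49 each, +1 to first 0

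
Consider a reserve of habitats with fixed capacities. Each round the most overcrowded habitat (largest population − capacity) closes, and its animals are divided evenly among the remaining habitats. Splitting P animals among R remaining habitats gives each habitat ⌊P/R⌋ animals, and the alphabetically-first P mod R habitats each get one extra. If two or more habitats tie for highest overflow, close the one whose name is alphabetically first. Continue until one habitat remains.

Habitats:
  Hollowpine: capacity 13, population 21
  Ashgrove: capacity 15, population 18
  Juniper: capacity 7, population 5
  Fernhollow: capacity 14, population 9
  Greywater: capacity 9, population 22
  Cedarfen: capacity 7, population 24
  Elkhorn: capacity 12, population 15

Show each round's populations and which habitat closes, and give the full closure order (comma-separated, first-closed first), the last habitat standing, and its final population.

Closure order: Cedarfen, Greywater, Hollowpine, Ashgrove, Elkhorn, Juniper
Last habitat: Fernhollow with 114 animals

Round 1: Ashgrove=18 Cedarfen=24 Elkhorn=15 Fernhollow=9 Greywater=22 Hollowpine=21 Juniper=5 → close Cedarfen (overflow 17)
  24÷6 = 4 each, +1 to first 0
Round 2: Ashgrove=22 Elkhorn=19 Fernhollow=13 Greywater=26 Hollowpine=25 Juniper=9 → close Greywater (overflow 17)
  26÷5 = 5 each, +1 to first 1
Round 3: Ashgrove=28 Elkhorn=24 Fernhollow=18 Hollowpine=30 Juniper=14 → close Hollowpine (overflow 17)
  30÷4 = 7 each, +1 to first 2
Round 4: Ashgrove=36 Elkhorn=32 Fernhollow=25 Juniper=21 → close Ashgrove (overflow 21)
  36÷3 = 12 each, +1 to first 0
Round 5: Elkhorn=44 Fernhollow=37 Juniper=33 → close Elkhorn (overflow 32)
  44÷2 = 22 each, +1 to first 0
Round 6: Fernhollow=59 Juniper=55 → close Juniper (overflow 48)
  55÷1 = 55 each, +1 to first 0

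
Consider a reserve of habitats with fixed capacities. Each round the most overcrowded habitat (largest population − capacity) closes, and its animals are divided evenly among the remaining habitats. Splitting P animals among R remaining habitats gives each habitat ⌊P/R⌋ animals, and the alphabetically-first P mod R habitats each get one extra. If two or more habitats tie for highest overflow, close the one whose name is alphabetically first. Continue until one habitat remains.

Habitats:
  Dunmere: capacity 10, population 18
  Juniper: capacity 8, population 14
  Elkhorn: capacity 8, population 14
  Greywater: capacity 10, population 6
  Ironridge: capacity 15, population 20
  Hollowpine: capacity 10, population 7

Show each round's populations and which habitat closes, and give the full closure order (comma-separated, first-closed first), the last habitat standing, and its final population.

Round 1: Dunmere=18 Elkhorn=14 Greywater=6 Hollowpine=7 Ironridge=20 Juniper=14 → close Dunmere (overflow 8)
  18÷5 = 3 each, +1 to first 3
Round 2: Elkhorn=18 Greywater=10 Hollowpine=11 Ironridge=23 Juniper=17 → close Elkhorn (overflow 10)
  18÷4 = 4 each, +1 to first 2
Round 3: Greywater=15 Hollowpine=16 Ironridge=27 Juniper=21 → close Juniper (overflow 13)
  21÷3 = 7 each, +1 to first 0
Round 4: Greywater=22 Hollowpine=23 Ironridge=34 → close Ironridge (overflow 19)
  34÷2 = 17 each, +1 to first 0
Round 5: Greywater=39 Hollowpine=40 → close Hollowpine (overflow 30)
  40÷1 = 40 each, +1 to first 0

Closure order: Dunmere, Elkhorn, Juniper, Ironridge, Hollowpine
Last habitat: Greywater with 79 animals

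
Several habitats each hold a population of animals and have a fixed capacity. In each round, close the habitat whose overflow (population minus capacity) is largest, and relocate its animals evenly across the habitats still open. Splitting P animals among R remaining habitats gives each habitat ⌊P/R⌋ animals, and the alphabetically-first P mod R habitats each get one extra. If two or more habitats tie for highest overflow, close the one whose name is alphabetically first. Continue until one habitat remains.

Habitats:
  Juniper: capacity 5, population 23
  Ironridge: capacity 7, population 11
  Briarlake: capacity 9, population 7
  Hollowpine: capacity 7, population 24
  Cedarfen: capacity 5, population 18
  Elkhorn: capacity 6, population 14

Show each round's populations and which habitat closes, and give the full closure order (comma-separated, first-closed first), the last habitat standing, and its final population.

Closure order: Juniper, Hollowpine, Cedarfen, Elkhorn, Ironridge
Last habitat: Briarlake with 97 animals

Round 1: Briarlake=7 Cedarfen=18 Elkhorn=14 Hollowpine=24 Ironridge=11 Juniper=23 → close Juniper (overflow 18)
  23÷5 = 4 each, +1 to first 3
Round 2: Briarlake=12 Cedarfen=23 Elkhorn=19 Hollowpine=28 Ironridge=15 → close Hollowpine (overflow 21)
  28÷4 = 7 each, +1 to first 0
Round 3: Briarlake=19 Cedarfen=30 Elkhorn=26 Ironridge=22 → close Cedarfen (overflow 25)
  30÷3 = 10 each, +1 to first 0
Round 4: Briarlake=29 Elkhorn=36 Ironridge=32 → close Elkhorn (overflow 30)
  36÷2 = 18 each, +1 to first 0
Round 5: Briarlake=47 Ironridge=50 → close Ironridge (overflow 43)
  50÷1 = 50 each, +1 to first 0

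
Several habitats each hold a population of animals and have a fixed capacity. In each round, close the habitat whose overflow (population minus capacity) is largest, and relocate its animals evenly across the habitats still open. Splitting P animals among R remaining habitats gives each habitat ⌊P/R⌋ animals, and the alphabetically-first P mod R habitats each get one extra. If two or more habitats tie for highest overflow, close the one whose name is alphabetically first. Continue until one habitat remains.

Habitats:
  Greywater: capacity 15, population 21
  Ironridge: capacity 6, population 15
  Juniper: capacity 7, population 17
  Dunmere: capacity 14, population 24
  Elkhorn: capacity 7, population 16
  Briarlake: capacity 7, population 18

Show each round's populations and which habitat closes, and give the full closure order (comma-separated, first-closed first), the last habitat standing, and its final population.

Round 1: Briarlake=18 Dunmere=24 Elkhorn=16 Greywater=21 Ironridge=15 Juniper=17 → close Briarlake (overflow 11)
  18÷5 = 3 each, +1 to first 3
Round 2: Dunmere=28 Elkhorn=20 Greywater=25 Ironridge=18 Juniper=20 → close Dunmere (overflow 14)
  28÷4 = 7 each, +1 to first 0
Round 3: Elkhorn=27 Greywater=32 Ironridge=25 Juniper=27 → close Elkhorn (overflow 20)
  27÷3 = 9 each, +1 to first 0
Round 4: Greywater=41 Ironridge=34 Juniper=36 → close Juniper (overflow 29)
  36÷2 = 18 each, +1 to first 0
Round 5: Greywater=59 Ironridge=52 → close Ironridge (overflow 46)
  52÷1 = 52 each, +1 to first 0

Closure order: Briarlake, Dunmere, Elkhorn, Juniper, Ironridge
Last habitat: Greywater with 111 animals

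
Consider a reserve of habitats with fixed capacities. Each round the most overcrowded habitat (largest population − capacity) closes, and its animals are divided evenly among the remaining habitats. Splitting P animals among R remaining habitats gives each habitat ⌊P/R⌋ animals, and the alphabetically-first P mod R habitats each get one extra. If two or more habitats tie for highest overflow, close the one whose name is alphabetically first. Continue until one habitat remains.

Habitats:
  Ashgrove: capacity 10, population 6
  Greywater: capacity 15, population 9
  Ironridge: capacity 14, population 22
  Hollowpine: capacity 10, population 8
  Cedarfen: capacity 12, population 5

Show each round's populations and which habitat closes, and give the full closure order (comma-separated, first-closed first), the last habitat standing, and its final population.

Round 1: Ashgrove=6 Cedarfen=5 Greywater=9 Hollowpine=8 Ironridge=22 → close Ironridge (overflow 8)
  22÷4 = 5 each, +1 to first 2
Round 2: Ashgrove=12 Cedarfen=11 Greywater=14 Hollowpine=13 → close Hollowpine (overflow 3)
  13÷3 = 4 each, +1 to first 1
Round 3: Ashgrove=17 Cedarfen=15 Greywater=18 → close Ashgrove (overflow 7)
  17÷2 = 8 each, +1 to first 1
Round 4: Cedarfen=24 Greywater=26 → close Cedarfen (overflow 12)
  24÷1 = 24 each, +1 to first 0

Closure order: Ironridge, Hollowpine, Ashgrove, Cedarfen
Last habitat: Greywater with 50 animals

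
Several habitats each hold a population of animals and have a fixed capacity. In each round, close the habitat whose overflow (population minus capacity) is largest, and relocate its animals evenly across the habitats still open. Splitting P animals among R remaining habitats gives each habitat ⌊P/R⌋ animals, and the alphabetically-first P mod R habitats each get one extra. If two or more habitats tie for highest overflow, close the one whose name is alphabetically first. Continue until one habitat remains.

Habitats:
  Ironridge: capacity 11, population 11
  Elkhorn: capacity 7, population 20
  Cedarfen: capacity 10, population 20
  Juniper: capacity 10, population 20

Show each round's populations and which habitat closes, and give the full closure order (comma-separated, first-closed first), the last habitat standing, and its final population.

Closure order: Elkhorn, Cedarfen, Juniper
Last habitat: Ironridge with 71 animals

Round 1: Cedarfen=20 Elkhorn=20 Ironridge=11 Juniper=20 → close Elkhorn (overflow 13)
  20÷3 = 6 each, +1 to first 2
Round 2: Cedarfen=27 Ironridge=18 Juniper=26 → close Cedarfen (overflow 17)
  27÷2 = 13 each, +1 to first 1
Round 3: Ironridge=32 Juniper=39 → close Juniper (overflow 29)
  39÷1 = 39 each, +1 to first 0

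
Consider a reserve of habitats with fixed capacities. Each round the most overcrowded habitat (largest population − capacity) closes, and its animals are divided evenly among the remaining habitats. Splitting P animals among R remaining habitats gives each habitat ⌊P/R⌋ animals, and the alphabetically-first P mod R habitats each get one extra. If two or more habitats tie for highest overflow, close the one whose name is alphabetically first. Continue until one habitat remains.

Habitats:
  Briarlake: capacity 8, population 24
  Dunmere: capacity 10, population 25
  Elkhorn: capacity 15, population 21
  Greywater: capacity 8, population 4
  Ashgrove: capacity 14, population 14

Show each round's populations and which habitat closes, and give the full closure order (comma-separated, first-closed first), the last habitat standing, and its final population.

Round 1: Ashgrove=14 Briarlake=24 Dunmere=25 Elkhorn=21 Greywater=4 → close Briarlake (overflow 16)
  24÷4 = 6 each, +1 to first 0
Round 2: Ashgrove=20 Dunmere=31 Elkhorn=27 Greywater=10 → close Dunmere (overflow 21)
  31÷3 = 10 each, +1 to first 1
Round 3: Ashgrove=31 Elkhorn=37 Greywater=20 → close Elkhorn (overflow 22)
  37÷2 = 18 each, +1 to first 1
Round 4: Ashgrove=50 Greywater=38 → close Ashgrove (overflow 36)
  50÷1 = 50 each, +1 to first 0

Closure order: Briarlake, Dunmere, Elkhorn, Ashgrove
Last habitat: Greywater with 88 animals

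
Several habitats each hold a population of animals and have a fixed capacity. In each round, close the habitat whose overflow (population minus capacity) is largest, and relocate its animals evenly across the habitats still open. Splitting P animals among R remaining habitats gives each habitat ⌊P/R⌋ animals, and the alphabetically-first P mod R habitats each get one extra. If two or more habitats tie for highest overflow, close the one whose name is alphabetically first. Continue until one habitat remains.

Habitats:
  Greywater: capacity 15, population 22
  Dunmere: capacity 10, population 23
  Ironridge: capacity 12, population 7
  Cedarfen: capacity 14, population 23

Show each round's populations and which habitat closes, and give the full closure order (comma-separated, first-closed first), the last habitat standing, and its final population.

Round 1: Cedarfen=23 Dunmere=23 Greywater=22 Ironridge=7 → close Dunmere (overflow 13)
  23÷3 = 7 each, +1 to first 2
Round 2: Cedarfen=31 Greywater=30 Ironridge=14 → close Cedarfen (overflow 17)
  31÷2 = 15 each, +1 to first 1
Round 3: Greywater=46 Ironridge=29 → close Greywater (overflow 31)
  46÷1 = 46 each, +1 to first 0

Closure order: Dunmere, Cedarfen, Greywater
Last habitat: Ironridge with 75 animals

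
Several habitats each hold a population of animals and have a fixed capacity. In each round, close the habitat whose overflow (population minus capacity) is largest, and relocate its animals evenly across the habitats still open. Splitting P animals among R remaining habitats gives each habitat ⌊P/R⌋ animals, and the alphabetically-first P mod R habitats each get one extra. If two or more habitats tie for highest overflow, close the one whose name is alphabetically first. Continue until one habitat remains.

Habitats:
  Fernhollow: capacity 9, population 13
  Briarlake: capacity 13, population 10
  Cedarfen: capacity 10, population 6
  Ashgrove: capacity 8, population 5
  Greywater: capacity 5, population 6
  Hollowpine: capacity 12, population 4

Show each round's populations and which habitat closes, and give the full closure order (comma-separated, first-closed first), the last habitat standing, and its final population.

Closure order: Fernhollow, Greywater, Ashgrove, Briarlake, Cedarfen
Last habitat: Hollowpine with 44 animals

Round 1: Ashgrove=5 Briarlake=10 Cedarfen=6 Fernhollow=13 Greywater=6 Hollowpine=4 → close Fernhollow (overflow 4)
  13÷5 = 2 each, +1 to first 3
Round 2: Ashgrove=8 Briarlake=13 Cedarfen=9 Greywater=8 Hollowpine=6 → close Greywater (overflow 3)
  8÷4 = 2 each, +1 to first 0
Round 3: Ashgrove=10 Briarlake=15 Cedarfen=11 Hollowpine=8 → close Ashgrove (overflow 2)
  10÷3 = 3 each, +1 to first 1
Round 4: Briarlake=19 Cedarfen=14 Hollowpine=11 → close Briarlake (overflow 6)
  19÷2 = 9 each, +1 to first 1
Round 5: Cedarfen=24 Hollowpine=20 → close Cedarfen (overflow 14)
  24÷1 = 24 each, +1 to first 0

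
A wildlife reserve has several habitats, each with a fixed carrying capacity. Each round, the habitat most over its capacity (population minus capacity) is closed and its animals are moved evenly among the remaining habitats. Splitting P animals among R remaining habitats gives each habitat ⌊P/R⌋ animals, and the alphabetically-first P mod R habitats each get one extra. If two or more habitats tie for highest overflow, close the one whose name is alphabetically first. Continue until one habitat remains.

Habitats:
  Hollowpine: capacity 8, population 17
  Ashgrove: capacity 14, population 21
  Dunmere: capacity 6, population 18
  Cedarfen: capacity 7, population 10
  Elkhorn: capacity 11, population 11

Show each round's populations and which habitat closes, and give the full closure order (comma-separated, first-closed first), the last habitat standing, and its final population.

Round 1: Ashgrove=21 Cedarfen=10 Dunmere=18 Elkhorn=11 Hollowpine=17 → close Dunmere (overflow 12)
  18÷4 = 4 each, +1 to first 2
Round 2: Ashgrove=26 Cedarfen=15 Elkhorn=15 Hollowpine=21 → close Hollowpine (overflow 13)
  21÷3 = 7 each, +1 to first 0
Round 3: Ashgrove=33 Cedarfen=22 Elkhorn=22 → close Ashgrove (overflow 19)
  33÷2 = 16 each, +1 to first 1
Round 4: Cedarfen=39 Elkhorn=38 → close Cedarfen (overflow 32)
  39÷1 = 39 each, +1 to first 0

Closure order: Dunmere, Hollowpine, Ashgrove, Cedarfen
Last habitat: Elkhorn with 77 animals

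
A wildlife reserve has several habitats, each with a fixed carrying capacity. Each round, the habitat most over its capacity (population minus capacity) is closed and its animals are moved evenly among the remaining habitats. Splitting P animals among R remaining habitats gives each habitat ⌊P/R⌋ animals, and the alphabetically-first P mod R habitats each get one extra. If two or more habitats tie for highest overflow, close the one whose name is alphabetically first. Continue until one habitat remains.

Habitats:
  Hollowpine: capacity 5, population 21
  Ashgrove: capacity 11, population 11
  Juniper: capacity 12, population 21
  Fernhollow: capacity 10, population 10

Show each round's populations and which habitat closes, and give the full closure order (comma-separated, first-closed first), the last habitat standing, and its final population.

Closure order: Hollowpine, Juniper, Ashgrove
Last habitat: Fernhollow with 63 animals

Round 1: Ashgrove=11 Fernhollow=10 Hollowpine=21 Juniper=21 → close Hollowpine (overflow 16)
  21÷3 = 7 each, +1 to first 0
Round 2: Ashgrove=18 Fernhollow=17 Juniper=28 → close Juniper (overflow 16)
  28÷2 = 14 each, +1 to first 0
Round 3: Ashgrove=32 Fernhollow=31 → close Ashgrove (overflow 21)
  32÷1 = 32 each, +1 to first 0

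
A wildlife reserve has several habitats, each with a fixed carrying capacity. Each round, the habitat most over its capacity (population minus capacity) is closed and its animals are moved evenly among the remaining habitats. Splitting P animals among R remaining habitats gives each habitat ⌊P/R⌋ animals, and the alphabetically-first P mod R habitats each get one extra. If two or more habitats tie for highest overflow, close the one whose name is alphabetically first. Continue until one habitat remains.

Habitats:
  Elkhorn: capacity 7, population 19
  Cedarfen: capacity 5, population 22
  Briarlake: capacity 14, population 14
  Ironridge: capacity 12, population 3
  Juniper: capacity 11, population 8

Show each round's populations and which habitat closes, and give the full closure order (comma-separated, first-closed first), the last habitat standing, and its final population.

Closure order: Cedarfen, Elkhorn, Briarlake, Juniper
Last habitat: Ironridge with 66 animals

Round 1: Briarlake=14 Cedarfen=22 Elkhorn=19 Ironridge=3 Juniper=8 → close Cedarfen (overflow 17)
  22÷4 = 5 each, +1 to first 2
Round 2: Briarlake=20 Elkhorn=25 Ironridge=8 Juniper=13 → close Elkhorn (overflow 18)
  25÷3 = 8 each, +1 to first 1
Round 3: Briarlake=29 Ironridge=16 Juniper=21 → close Briarlake (overflow 15)
  29÷2 = 14 each, +1 to first 1
Round 4: Ironridge=31 Juniper=35 → close Juniper (overflow 24)
  35÷1 = 35 each, +1 to first 0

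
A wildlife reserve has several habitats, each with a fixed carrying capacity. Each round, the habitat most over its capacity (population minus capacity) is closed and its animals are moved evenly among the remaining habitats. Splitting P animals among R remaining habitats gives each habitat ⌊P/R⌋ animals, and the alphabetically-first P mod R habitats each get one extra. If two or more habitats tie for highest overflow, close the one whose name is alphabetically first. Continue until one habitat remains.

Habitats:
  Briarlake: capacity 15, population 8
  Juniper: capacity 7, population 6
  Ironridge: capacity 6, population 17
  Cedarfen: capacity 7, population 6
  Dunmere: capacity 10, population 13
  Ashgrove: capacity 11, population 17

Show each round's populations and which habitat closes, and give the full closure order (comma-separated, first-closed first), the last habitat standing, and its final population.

Round 1: Ashgrove=17 Briarlake=8 Cedarfen=6 Dunmere=13 Ironridge=17 Juniper=6 → close Ironridge (overflow 11)
  17÷5 = 3 each, +1 to first 2
Round 2: Ashgrove=21 Briarlake=12 Cedarfen=9 Dunmere=16 Juniper=9 → close Ashgrove (overflow 10)
  21÷4 = 5 each, +1 to first 1
Round 3: Briarlake=18 Cedarfen=14 Dunmere=21 Juniper=14 → close Dunmere (overflow 11)
  21÷3 = 7 each, +1 to first 0
Round 4: Briarlake=25 Cedarfen=21 Juniper=21 → close Cedarfen (overflow 14)
  21÷2 = 10 each, +1 to first 1
Round 5: Briarlake=36 Juniper=31 → close Juniper (overflow 24)
  31÷1 = 31 each, +1 to first 0

Closure order: Ironridge, Ashgrove, Dunmere, Cedarfen, Juniper
Last habitat: Briarlake with 67 animals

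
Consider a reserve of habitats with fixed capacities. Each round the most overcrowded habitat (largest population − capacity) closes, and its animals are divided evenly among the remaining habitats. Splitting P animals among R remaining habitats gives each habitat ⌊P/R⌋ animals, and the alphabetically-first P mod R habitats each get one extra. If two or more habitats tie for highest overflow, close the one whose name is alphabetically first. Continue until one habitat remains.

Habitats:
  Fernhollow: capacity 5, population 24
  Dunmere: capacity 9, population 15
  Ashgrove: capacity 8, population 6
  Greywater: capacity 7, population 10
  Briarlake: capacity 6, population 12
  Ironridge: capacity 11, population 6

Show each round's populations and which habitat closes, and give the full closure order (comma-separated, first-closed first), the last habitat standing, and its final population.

Closure order: Fernhollow, Briarlake, Dunmere, Greywater, Ashgrove
Last habitat: Ironridge with 73 animals

Round 1: Ashgrove=6 Briarlake=12 Dunmere=15 Fernhollow=24 Greywater=10 Ironridge=6 → close Fernhollow (overflow 19)
  24÷5 = 4 each, +1 to first 4
Round 2: Ashgrove=11 Briarlake=17 Dunmere=20 Greywater=15 Ironridge=10 → close Briarlake (overflow 11)
  17÷4 = 4 each, +1 to first 1
Round 3: Ashgrove=16 Dunmere=24 Greywater=19 Ironridge=14 → close Dunmere (overflow 15)
  24÷3 = 8 each, +1 to first 0
Round 4: Ashgrove=24 Greywater=27 Ironridge=22 → close Greywater (overflow 20)
  27÷2 = 13 each, +1 to first 1
Round 5: Ashgrove=38 Ironridge=35 → close Ashgrove (overflow 30)
  38÷1 = 38 each, +1 to first 0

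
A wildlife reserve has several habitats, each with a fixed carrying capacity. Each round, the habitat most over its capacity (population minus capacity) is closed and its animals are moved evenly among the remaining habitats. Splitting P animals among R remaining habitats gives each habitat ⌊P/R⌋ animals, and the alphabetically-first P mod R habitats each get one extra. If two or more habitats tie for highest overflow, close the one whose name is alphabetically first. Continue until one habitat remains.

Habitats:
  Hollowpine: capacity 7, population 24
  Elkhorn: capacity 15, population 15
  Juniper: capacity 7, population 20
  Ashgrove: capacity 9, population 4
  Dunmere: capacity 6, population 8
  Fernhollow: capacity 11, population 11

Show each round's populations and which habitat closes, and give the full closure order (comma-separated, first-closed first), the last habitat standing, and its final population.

Round 1: Ashgrove=4 Dunmere=8 Elkhorn=15 Fernhollow=11 Hollowpine=24 Juniper=20 → close Hollowpine (overflow 17)
  24÷5 = 4 each, +1 to first 4
Round 2: Ashgrove=9 Dunmere=13 Elkhorn=20 Fernhollow=16 Juniper=24 → close Juniper (overflow 17)
  24÷4 = 6 each, +1 to first 0
Round 3: Ashgrove=15 Dunmere=19 Elkhorn=26 Fernhollow=22 → close Dunmere (overflow 13)
  19÷3 = 6 each, +1 to first 1
Round 4: Ashgrove=22 Elkhorn=32 Fernhollow=28 → close Elkhorn (overflow 17)
  32÷2 = 16 each, +1 to first 0
Round 5: Ashgrove=38 Fernhollow=44 → close Fernhollow (overflow 33)
  44÷1 = 44 each, +1 to first 0

Closure order: Hollowpine, Juniper, Dunmere, Elkhorn, Fernhollow
Last habitat: Ashgrove with 82 animals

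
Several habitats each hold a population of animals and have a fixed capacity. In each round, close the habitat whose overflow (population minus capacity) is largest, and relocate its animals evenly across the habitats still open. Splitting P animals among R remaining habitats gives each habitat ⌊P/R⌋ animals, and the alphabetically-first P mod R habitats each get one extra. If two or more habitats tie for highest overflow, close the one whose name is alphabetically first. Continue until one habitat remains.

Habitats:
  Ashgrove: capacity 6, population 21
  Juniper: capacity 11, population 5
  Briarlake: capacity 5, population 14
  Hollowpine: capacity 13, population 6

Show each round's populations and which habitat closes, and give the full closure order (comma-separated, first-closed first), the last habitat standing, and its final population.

Closure order: Ashgrove, Briarlake, Hollowpine
Last habitat: Juniper with 46 animals

Round 1: Ashgrove=21 Briarlake=14 Hollowpine=6 Juniper=5 → close Ashgrove (overflow 15)
  21÷3 = 7 each, +1 to first 0
Round 2: Briarlake=21 Hollowpine=13 Juniper=12 → close Briarlake (overflow 16)
  21÷2 = 10 each, +1 to first 1
Round 3: Hollowpine=24 Juniper=22 → close Hollowpine (overflow 11)
  24÷1 = 24 each, +1 to first 0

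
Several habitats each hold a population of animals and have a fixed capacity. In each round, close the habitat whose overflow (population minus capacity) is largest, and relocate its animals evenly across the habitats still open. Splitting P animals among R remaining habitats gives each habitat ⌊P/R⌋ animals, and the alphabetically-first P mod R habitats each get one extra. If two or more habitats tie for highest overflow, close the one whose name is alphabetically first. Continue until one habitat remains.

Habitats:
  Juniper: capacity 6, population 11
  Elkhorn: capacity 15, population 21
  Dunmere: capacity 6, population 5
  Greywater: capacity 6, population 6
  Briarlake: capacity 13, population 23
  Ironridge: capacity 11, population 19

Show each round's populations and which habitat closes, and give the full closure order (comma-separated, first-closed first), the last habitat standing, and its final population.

Closure order: Briarlake, Ironridge, Elkhorn, Juniper, Greywater
Last habitat: Dunmere with 85 animals

Round 1: Briarlake=23 Dunmere=5 Elkhorn=21 Greywater=6 Ironridge=19 Juniper=11 → close Briarlake (overflow 10)
  23÷5 = 4 each, +1 to first 3
Round 2: Dunmere=10 Elkhorn=26 Greywater=11 Ironridge=23 Juniper=15 → close Ironridge (overflow 12)
  23÷4 = 5 each, +1 to first 3
Round 3: Dunmere=16 Elkhorn=32 Greywater=17 Juniper=20 → close Elkhorn (overflow 17)
  32÷3 = 10 each, +1 to first 2
Round 4: Dunmere=27 Greywater=28 Juniper=30 → close Juniper (overflow 24)
  30÷2 = 15 each, +1 to first 0
Round 5: Dunmere=42 Greywater=43 → close Greywater (overflow 37)
  43÷1 = 43 each, +1 to first 0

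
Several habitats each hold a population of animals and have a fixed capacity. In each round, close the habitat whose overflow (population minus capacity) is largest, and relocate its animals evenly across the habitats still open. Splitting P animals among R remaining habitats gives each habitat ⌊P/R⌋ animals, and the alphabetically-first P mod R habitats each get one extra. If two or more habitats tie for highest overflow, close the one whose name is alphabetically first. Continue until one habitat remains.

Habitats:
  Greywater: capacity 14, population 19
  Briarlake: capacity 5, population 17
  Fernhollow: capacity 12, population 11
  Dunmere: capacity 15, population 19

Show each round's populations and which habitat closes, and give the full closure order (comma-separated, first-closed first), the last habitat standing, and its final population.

Round 1: Briarlake=17 Dunmere=19 Fernhollow=11 Greywater=19 → close Briarlake (overflow 12)
  17÷3 = 5 each, +1 to first 2
Round 2: Dunmere=25 Fernhollow=17 Greywater=24 → close Dunmere (overflow 10)
  25÷2 = 12 each, +1 to first 1
Round 3: Fernhollow=30 Greywater=36 → close Greywater (overflow 22)
  36÷1 = 36 each, +1 to first 0

Closure order: Briarlake, Dunmere, Greywater
Last habitat: Fernhollow with 66 animals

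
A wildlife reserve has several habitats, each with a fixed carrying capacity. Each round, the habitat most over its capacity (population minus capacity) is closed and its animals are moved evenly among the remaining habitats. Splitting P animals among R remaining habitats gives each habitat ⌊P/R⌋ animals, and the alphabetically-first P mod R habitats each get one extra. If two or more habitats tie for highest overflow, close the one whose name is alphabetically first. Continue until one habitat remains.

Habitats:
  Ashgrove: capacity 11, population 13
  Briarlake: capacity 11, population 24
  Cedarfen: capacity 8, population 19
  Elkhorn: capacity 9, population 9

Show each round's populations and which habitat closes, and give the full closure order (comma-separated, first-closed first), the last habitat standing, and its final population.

Closure order: Briarlake, Cedarfen, Ashgrove
Last habitat: Elkhorn with 65 animals

Round 1: Ashgrove=13 Briarlake=24 Cedarfen=19 Elkhorn=9 → close Briarlake (overflow 13)
  24÷3 = 8 each, +1 to first 0
Round 2: Ashgrove=21 Cedarfen=27 Elkhorn=17 → close Cedarfen (overflow 19)
  27÷2 = 13 each, +1 to first 1
Round 3: Ashgrove=35 Elkhorn=30 → close Ashgrove (overflow 24)
  35÷1 = 35 each, +1 to first 0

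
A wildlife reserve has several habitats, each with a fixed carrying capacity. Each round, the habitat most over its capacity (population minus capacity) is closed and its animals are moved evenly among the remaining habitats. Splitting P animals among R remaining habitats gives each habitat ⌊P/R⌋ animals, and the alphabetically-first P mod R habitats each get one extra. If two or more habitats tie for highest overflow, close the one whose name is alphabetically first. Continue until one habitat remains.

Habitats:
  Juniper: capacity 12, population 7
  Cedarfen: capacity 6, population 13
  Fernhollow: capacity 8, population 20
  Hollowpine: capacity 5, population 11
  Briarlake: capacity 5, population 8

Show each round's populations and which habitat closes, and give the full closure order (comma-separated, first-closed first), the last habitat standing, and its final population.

Round 1: Briarlake=8 Cedarfen=13 Fernhollow=20 Hollowpine=11 Juniper=7 → close Fernhollow (overflow 12)
  20÷4 = 5 each, +1 to first 0
Round 2: Briarlake=13 Cedarfen=18 Hollowpine=16 Juniper=12 → close Cedarfen (overflow 12)
  18÷3 = 6 each, +1 to first 0
Round 3: Briarlake=19 Hollowpine=22 Juniper=18 → close Hollowpine (overflow 17)
  22÷2 = 11 each, +1 to first 0
Round 4: Briarlake=30 Juniper=29 → close Briarlake (overflow 25)
  30÷1 = 30 each, +1 to first 0

Closure order: Fernhollow, Cedarfen, Hollowpine, Briarlake
Last habitat: Juniper with 59 animals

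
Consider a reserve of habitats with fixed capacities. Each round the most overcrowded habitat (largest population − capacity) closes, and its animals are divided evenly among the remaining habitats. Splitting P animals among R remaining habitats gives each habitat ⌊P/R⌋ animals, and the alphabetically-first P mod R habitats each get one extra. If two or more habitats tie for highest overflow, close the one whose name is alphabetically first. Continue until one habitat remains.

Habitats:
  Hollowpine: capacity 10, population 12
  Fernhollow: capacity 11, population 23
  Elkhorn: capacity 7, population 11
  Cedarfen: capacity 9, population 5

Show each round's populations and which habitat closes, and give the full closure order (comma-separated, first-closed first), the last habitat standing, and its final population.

Round 1: Cedarfen=5 Elkhorn=11 Fernhollow=23 Hollowpine=12 → close Fernhollow (overflow 12)
  23÷3 = 7 each, +1 to first 2
Round 2: Cedarfen=13 Elkhorn=19 Hollowpine=19 → close Elkhorn (overflow 12)
  19÷2 = 9 each, +1 to first 1
Round 3: Cedarfen=23 Hollowpine=28 → close Hollowpine (overflow 18)
  28÷1 = 28 each, +1 to first 0

Closure order: Fernhollow, Elkhorn, Hollowpine
Last habitat: Cedarfen with 51 animals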